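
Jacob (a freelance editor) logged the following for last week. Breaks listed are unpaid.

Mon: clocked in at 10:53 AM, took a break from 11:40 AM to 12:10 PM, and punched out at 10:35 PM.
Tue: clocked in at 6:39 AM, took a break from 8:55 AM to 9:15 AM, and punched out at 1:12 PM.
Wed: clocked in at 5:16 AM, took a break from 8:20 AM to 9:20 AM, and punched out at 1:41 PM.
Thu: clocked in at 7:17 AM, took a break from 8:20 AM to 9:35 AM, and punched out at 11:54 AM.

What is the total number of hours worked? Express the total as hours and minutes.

Mon: 10:53 AM–10:35 PM = 11 h 42 min; less 30 min break → 11 h 12 min
Tue: 6:39 AM–1:12 PM = 6 h 33 min; less 20 min break → 6 h 13 min
Wed: 5:16 AM–1:41 PM = 8 h 25 min; less 60 min break → 7 h 25 min
Thu: 7:17 AM–11:54 AM = 4 h 37 min; less 75 min break → 3 h 22 min
Total: 11 h 12 min + 6 h 13 min + 7 h 25 min + 3 h 22 min = 28 h 12 min.

28 h 12 min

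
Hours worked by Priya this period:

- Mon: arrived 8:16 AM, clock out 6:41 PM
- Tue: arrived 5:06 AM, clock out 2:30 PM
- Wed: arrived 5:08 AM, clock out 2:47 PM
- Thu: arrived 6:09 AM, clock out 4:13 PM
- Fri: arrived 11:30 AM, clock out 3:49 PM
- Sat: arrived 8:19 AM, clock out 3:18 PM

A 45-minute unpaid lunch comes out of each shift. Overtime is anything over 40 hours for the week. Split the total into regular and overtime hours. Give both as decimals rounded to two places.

Mon: 8:16 AM–6:41 PM = 10 h 25 min; less 45 min break → 9 h 40 min
Tue: 5:06 AM–2:30 PM = 9 h 24 min; less 45 min break → 8 h 39 min
Wed: 5:08 AM–2:47 PM = 9 h 39 min; less 45 min break → 8 h 54 min
Thu: 6:09 AM–4:13 PM = 10 h 4 min; less 45 min break → 9 h 19 min
Fri: 11:30 AM–3:49 PM = 4 h 19 min; less 45 min break → 3 h 34 min
Sat: 8:19 AM–3:18 PM = 6 h 59 min; less 45 min break → 6 h 14 min
Total worked: 46 h 20 min = 46.33 h.
Threshold 40 h → overtime 6 h 20 min, regular 40 h 0 min.

Regular 40.00 hours, overtime 6.33 hours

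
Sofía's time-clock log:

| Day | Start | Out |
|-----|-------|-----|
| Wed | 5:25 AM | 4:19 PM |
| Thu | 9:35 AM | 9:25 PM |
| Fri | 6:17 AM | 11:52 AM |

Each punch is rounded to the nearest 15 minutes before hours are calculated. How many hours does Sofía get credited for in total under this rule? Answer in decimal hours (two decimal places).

28.25 hours

Wed: in 5:25 AM→5:30 AM, out 4:19 PM→4:15 PM; 10 h 45 min
Thu: in 9:35 AM→9:30 AM, out 9:25 PM→9:30 PM; 12 h 0 min
Fri: in 6:17 AM→6:15 AM, out 11:52 AM→11:45 AM; 5 h 30 min
Total credited: 28 h 15 min.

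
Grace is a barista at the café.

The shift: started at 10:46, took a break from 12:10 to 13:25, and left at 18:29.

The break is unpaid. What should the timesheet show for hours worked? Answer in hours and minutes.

The shift: 10:46–18:29 = 7 h 43 min; less 75 min break → 6 h 28 min

6 h 28 min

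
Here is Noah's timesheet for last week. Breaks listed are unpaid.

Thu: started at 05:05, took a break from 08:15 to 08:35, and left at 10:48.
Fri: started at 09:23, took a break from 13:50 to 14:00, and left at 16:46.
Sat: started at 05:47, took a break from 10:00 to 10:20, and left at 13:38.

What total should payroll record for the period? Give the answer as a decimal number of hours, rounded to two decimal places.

Thu: 05:05–10:48 = 5 h 43 min; less 20 min break → 5 h 23 min
Fri: 09:23–16:46 = 7 h 23 min; less 10 min break → 7 h 13 min
Sat: 05:47–13:38 = 7 h 51 min; less 20 min break → 7 h 31 min
Total: 5 h 23 min + 7 h 13 min + 7 h 31 min = 20 h 7 min.

20.12 hours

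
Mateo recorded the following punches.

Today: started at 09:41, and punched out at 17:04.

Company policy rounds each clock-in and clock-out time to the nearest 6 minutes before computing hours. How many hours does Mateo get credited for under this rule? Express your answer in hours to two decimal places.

Today: in 09:41→09:42, out 17:04→17:06; 7 h 24 min

7.40 hours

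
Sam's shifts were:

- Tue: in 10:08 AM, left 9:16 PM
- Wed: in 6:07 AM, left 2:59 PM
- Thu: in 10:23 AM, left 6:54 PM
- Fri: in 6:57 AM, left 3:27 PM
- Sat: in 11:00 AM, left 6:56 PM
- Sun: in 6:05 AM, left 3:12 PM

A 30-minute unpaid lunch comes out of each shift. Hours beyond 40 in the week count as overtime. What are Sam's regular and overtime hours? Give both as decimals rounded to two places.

Tue: 10:08 AM–9:16 PM = 11 h 8 min; less 30 min break → 10 h 38 min
Wed: 6:07 AM–2:59 PM = 8 h 52 min; less 30 min break → 8 h 22 min
Thu: 10:23 AM–6:54 PM = 8 h 31 min; less 30 min break → 8 h 1 min
Fri: 6:57 AM–3:27 PM = 8 h 30 min; less 30 min break → 8 h 0 min
Sat: 11:00 AM–6:56 PM = 7 h 56 min; less 30 min break → 7 h 26 min
Sun: 6:05 AM–3:12 PM = 9 h 7 min; less 30 min break → 8 h 37 min
Total worked: 51 h 4 min = 51.07 h.
Threshold 40 h → overtime 11 h 4 min, regular 40 h 0 min.

Regular 40.00 hours, overtime 11.07 hours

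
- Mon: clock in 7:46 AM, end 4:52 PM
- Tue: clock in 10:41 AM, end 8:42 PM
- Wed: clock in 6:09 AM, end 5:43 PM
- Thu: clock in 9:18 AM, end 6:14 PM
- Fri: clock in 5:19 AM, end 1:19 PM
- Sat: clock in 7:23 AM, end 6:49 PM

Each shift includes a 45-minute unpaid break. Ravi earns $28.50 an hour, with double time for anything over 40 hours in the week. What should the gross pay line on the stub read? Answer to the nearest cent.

$1969.35

Mon: 7:46 AM–4:52 PM = 9 h 6 min; less 45 min break → 8 h 21 min
Tue: 10:41 AM–8:42 PM = 10 h 1 min; less 45 min break → 9 h 16 min
Wed: 6:09 AM–5:43 PM = 11 h 34 min; less 45 min break → 10 h 49 min
Thu: 9:18 AM–6:14 PM = 8 h 56 min; less 45 min break → 8 h 11 min
Fri: 5:19 AM–1:19 PM = 8 h 0 min; less 45 min break → 7 h 15 min
Sat: 7:23 AM–6:49 PM = 11 h 26 min; less 45 min break → 10 h 41 min
Total worked: 54 h 33 min = 3273 min.
Regular 40 h 0 min = 2400 min at $28.50/h; overtime 14 h 33 min = 873 min at $57.00/h.
Pay = (2400 × $28.50 + 873 × $57.00) ÷ 60 = $1969.35.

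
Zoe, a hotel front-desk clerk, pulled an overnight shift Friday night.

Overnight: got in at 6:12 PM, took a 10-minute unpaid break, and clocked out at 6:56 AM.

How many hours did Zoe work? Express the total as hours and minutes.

12 h 34 min

Overnight: 6:12 PM → midnight = 5 h 48 min; midnight → 6:56 AM = 6 h 56 min; span 12 h 44 min; less 10 min break → 12 h 34 min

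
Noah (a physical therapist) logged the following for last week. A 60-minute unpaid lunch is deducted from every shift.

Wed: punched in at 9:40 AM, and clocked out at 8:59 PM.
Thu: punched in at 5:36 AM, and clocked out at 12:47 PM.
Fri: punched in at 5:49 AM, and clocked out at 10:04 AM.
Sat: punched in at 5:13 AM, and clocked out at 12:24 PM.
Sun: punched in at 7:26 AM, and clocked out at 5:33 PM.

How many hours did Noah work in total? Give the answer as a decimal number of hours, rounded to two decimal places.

35.05 hours

Wed: 9:40 AM–8:59 PM = 11 h 19 min; less 60 min break → 10 h 19 min
Thu: 5:36 AM–12:47 PM = 7 h 11 min; less 60 min break → 6 h 11 min
Fri: 5:49 AM–10:04 AM = 4 h 15 min; less 60 min break → 3 h 15 min
Sat: 5:13 AM–12:24 PM = 7 h 11 min; less 60 min break → 6 h 11 min
Sun: 7:26 AM–5:33 PM = 10 h 7 min; less 60 min break → 9 h 7 min
Total: 10 h 19 min + 6 h 11 min + 3 h 15 min + 6 h 11 min + 9 h 7 min = 35 h 3 min.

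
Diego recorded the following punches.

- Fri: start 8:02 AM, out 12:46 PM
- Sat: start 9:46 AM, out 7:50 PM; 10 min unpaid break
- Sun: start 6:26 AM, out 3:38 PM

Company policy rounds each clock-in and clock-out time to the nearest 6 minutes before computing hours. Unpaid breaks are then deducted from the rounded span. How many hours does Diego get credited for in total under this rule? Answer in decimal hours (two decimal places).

Fri: in 8:02 AM→8:00 AM, out 12:46 PM→12:48 PM; 4 h 48 min
Sat: in 9:46 AM→9:48 AM, out 7:50 PM→7:48 PM; 10 h 0 min − 10 min = 9 h 50 min
Sun: in 6:26 AM→6:24 AM, out 3:38 PM→3:36 PM; 9 h 12 min
Total credited: 23 h 50 min.

23.83 hours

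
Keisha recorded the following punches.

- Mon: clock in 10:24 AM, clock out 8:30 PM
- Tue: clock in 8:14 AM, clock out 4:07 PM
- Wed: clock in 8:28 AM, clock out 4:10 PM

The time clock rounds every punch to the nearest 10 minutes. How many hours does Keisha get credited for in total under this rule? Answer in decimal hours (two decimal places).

25.83 hours

Mon: in 10:24 AM→10:20 AM, out 8:30 PM→8:30 PM; 10 h 10 min
Tue: in 8:14 AM→8:10 AM, out 4:07 PM→4:10 PM; 8 h 0 min
Wed: in 8:28 AM→8:30 AM, out 4:10 PM→4:10 PM; 7 h 40 min
Total credited: 25 h 50 min.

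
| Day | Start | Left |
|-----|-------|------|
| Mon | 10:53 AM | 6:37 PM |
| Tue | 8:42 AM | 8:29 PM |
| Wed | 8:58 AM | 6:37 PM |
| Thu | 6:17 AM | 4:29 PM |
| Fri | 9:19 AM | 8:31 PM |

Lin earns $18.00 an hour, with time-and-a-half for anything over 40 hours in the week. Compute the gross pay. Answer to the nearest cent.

$1005.30

Mon: 10:53 AM–6:37 PM = 7 h 44 min
Tue: 8:42 AM–8:29 PM = 11 h 47 min
Wed: 8:58 AM–6:37 PM = 9 h 39 min
Thu: 6:17 AM–4:29 PM = 10 h 12 min
Fri: 9:19 AM–8:31 PM = 11 h 12 min
Total worked: 50 h 34 min = 3034 min.
Regular 40 h 0 min = 2400 min at $18.00/h; overtime 10 h 34 min = 634 min at $27.00/h.
Pay = (2400 × $18.00 + 634 × $27.00) ÷ 60 = $1005.30.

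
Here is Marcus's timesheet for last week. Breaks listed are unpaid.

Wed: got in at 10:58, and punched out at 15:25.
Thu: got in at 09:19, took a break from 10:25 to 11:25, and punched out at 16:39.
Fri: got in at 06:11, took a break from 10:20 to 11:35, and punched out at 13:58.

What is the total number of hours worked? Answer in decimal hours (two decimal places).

Wed: 10:58–15:25 = 4 h 27 min
Thu: 09:19–16:39 = 7 h 20 min; less 60 min break → 6 h 20 min
Fri: 06:11–13:58 = 7 h 47 min; less 75 min break → 6 h 32 min
Total: 4 h 27 min + 6 h 20 min + 6 h 32 min = 17 h 19 min.

17.32 hours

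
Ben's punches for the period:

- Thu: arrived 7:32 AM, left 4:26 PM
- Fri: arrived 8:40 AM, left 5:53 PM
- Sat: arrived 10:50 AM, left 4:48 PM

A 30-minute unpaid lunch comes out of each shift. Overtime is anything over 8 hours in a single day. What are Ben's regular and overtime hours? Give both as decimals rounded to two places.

Regular 21.47 hours, overtime 1.12 hours

Thu: 7:32 AM–4:26 PM = 8 h 54 min; less 30 min break → 8 h 24 min
Fri: 8:40 AM–5:53 PM = 9 h 13 min; less 30 min break → 8 h 43 min
Sat: 10:50 AM–4:48 PM = 5 h 58 min; less 30 min break → 5 h 28 min
Thu reg 8 h 0 min / OT 0 h 24 min; Fri reg 8 h 0 min / OT 0 h 43 min; Sat reg 5 h 28 min / OT 0 h 0 min.
Totals: regular 21 h 28 min, overtime 1 h 7 min.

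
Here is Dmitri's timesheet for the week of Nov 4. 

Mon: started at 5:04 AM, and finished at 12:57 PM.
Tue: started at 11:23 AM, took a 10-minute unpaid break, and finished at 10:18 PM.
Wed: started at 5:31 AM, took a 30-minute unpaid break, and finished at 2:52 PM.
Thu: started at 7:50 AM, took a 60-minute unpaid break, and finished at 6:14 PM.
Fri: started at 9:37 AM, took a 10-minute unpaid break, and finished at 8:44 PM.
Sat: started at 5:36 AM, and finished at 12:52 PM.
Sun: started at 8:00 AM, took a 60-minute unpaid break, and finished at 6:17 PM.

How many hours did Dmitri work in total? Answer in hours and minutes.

64 h 23 min

Mon: 5:04 AM–12:57 PM = 7 h 53 min
Tue: 11:23 AM–10:18 PM = 10 h 55 min; less 10 min break → 10 h 45 min
Wed: 5:31 AM–2:52 PM = 9 h 21 min; less 30 min break → 8 h 51 min
Thu: 7:50 AM–6:14 PM = 10 h 24 min; less 60 min break → 9 h 24 min
Fri: 9:37 AM–8:44 PM = 11 h 7 min; less 10 min break → 10 h 57 min
Sat: 5:36 AM–12:52 PM = 7 h 16 min
Sun: 8:00 AM–6:17 PM = 10 h 17 min; less 60 min break → 9 h 17 min
Total: 7 h 53 min + 10 h 45 min + 8 h 51 min + 9 h 24 min + 10 h 57 min + 7 h 16 min + 9 h 17 min = 64 h 23 min.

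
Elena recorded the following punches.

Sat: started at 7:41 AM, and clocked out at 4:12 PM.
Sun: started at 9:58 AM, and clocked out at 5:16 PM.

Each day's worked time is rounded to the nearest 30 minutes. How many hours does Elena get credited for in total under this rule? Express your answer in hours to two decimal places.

16.00 hours

Sat: 7:41 AM–4:12 PM = 8 h 31 min → rounds to 8 h 30 min
Sun: 9:58 AM–5:16 PM = 7 h 18 min → rounds to 7 h 30 min
Total credited: 16 h 0 min.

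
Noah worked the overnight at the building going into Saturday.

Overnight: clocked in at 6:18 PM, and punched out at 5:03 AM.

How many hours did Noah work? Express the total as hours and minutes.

Overnight: 6:18 PM → midnight = 5 h 42 min; midnight → 5:03 AM = 5 h 3 min; span 10 h 45 min

10 h 45 min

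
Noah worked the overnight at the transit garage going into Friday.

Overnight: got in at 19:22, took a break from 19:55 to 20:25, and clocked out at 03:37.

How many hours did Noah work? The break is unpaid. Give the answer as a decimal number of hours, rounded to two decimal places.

Overnight: 19:22 → midnight = 4 h 38 min; midnight → 03:37 = 3 h 37 min; span 8 h 15 min; less 30 min break → 7 h 45 min

7.75 hours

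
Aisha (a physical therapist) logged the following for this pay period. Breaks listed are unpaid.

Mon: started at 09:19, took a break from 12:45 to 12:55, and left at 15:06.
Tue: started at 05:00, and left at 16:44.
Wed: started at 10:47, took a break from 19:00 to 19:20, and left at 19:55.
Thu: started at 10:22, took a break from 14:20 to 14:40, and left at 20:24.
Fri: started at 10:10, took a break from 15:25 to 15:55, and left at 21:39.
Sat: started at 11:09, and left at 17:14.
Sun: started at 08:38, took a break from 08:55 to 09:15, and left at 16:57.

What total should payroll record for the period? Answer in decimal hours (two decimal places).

60.90 hours

Mon: 09:19–15:06 = 5 h 47 min; less 10 min break → 5 h 37 min
Tue: 05:00–16:44 = 11 h 44 min
Wed: 10:47–19:55 = 9 h 8 min; less 20 min break → 8 h 48 min
Thu: 10:22–20:24 = 10 h 2 min; less 20 min break → 9 h 42 min
Fri: 10:10–21:39 = 11 h 29 min; less 30 min break → 10 h 59 min
Sat: 11:09–17:14 = 6 h 5 min
Sun: 08:38–16:57 = 8 h 19 min; less 20 min break → 7 h 59 min
Total: 5 h 37 min + 11 h 44 min + 8 h 48 min + 9 h 42 min + 10 h 59 min + 6 h 5 min + 7 h 59 min = 60 h 54 min.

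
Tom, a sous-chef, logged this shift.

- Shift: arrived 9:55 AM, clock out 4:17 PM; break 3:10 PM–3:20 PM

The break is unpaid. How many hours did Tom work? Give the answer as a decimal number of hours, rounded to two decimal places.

Shift: 9:55 AM–4:17 PM = 6 h 22 min; less 10 min break → 6 h 12 min

6.20 hours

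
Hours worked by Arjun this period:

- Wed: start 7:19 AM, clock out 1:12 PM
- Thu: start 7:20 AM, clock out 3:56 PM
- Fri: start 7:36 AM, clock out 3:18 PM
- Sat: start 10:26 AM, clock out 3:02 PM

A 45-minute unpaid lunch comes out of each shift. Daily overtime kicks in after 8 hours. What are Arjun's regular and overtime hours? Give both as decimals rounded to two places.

Wed: 7:19 AM–1:12 PM = 5 h 53 min; less 45 min break → 5 h 8 min
Thu: 7:20 AM–3:56 PM = 8 h 36 min; less 45 min break → 7 h 51 min
Fri: 7:36 AM–3:18 PM = 7 h 42 min; less 45 min break → 6 h 57 min
Sat: 10:26 AM–3:02 PM = 4 h 36 min; less 45 min break → 3 h 51 min
Wed reg 5 h 8 min / OT 0 h 0 min; Thu reg 7 h 51 min / OT 0 h 0 min; Fri reg 6 h 57 min / OT 0 h 0 min; Sat reg 3 h 51 min / OT 0 h 0 min.
Totals: regular 23 h 47 min, overtime 0 h 0 min.

Regular 23.78 hours, overtime 0.00 hours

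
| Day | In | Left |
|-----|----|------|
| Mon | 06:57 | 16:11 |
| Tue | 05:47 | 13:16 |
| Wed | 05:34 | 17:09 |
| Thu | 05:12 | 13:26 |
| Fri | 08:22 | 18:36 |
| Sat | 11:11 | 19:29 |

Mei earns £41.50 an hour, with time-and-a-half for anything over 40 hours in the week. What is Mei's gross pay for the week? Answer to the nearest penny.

Mon: 06:57–16:11 = 9 h 14 min
Tue: 05:47–13:16 = 7 h 29 min
Wed: 05:34–17:09 = 11 h 35 min
Thu: 05:12–13:26 = 8 h 14 min
Fri: 08:22–18:36 = 10 h 14 min
Sat: 11:11–19:29 = 8 h 18 min
Total worked: 55 h 4 min = 3304 min.
Regular 40 h 0 min = 2400 min at £41.50/h; overtime 15 h 4 min = 904 min at £62.25/h.
Pay = (2400 × £41.50 + 904 × £62.25) ÷ 60 = £2597.90.

£2597.90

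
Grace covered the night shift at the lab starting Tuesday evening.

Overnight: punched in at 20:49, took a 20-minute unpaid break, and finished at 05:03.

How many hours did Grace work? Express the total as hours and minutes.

7 h 54 min

Overnight: 20:49 → midnight = 3 h 11 min; midnight → 05:03 = 5 h 3 min; span 8 h 14 min; less 20 min break → 7 h 54 min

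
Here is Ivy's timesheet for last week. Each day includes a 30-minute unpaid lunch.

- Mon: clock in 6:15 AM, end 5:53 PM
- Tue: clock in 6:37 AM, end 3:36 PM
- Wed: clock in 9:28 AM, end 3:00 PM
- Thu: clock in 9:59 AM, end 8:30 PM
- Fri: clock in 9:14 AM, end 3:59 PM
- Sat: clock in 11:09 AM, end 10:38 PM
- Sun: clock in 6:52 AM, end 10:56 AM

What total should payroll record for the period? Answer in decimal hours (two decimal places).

55.47 hours

Mon: 6:15 AM–5:53 PM = 11 h 38 min; less 30 min break → 11 h 8 min
Tue: 6:37 AM–3:36 PM = 8 h 59 min; less 30 min break → 8 h 29 min
Wed: 9:28 AM–3:00 PM = 5 h 32 min; less 30 min break → 5 h 2 min
Thu: 9:59 AM–8:30 PM = 10 h 31 min; less 30 min break → 10 h 1 min
Fri: 9:14 AM–3:59 PM = 6 h 45 min; less 30 min break → 6 h 15 min
Sat: 11:09 AM–10:38 PM = 11 h 29 min; less 30 min break → 10 h 59 min
Sun: 6:52 AM–10:56 AM = 4 h 4 min; less 30 min break → 3 h 34 min
Total: 11 h 8 min + 8 h 29 min + 5 h 2 min + 10 h 1 min + 6 h 15 min + 10 h 59 min + 3 h 34 min = 55 h 28 min.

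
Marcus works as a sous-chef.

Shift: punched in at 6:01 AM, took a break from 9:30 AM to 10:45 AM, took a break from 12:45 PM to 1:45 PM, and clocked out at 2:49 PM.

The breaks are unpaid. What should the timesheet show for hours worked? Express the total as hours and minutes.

Shift: 6:01 AM–2:49 PM = 8 h 48 min; less 135 min break → 6 h 33 min

6 h 33 min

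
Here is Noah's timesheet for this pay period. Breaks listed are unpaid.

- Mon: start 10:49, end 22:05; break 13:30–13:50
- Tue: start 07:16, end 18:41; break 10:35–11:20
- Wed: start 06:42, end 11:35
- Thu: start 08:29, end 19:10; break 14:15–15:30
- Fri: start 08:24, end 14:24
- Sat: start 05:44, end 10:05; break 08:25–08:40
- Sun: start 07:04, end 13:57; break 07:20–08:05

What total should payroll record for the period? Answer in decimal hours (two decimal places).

Mon: 10:49–22:05 = 11 h 16 min; less 20 min break → 10 h 56 min
Tue: 07:16–18:41 = 11 h 25 min; less 45 min break → 10 h 40 min
Wed: 06:42–11:35 = 4 h 53 min
Thu: 08:29–19:10 = 10 h 41 min; less 75 min break → 9 h 26 min
Fri: 08:24–14:24 = 6 h 0 min
Sat: 05:44–10:05 = 4 h 21 min; less 15 min break → 4 h 6 min
Sun: 07:04–13:57 = 6 h 53 min; less 45 min break → 6 h 8 min
Total: 10 h 56 min + 10 h 40 min + 4 h 53 min + 9 h 26 min + 6 h 0 min + 4 h 6 min + 6 h 8 min = 52 h 9 min.

52.15 hours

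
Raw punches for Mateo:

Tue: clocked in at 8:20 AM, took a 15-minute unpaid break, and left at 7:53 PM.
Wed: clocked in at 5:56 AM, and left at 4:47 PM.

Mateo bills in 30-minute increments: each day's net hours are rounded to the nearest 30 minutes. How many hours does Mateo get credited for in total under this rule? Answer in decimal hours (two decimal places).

Tue: 8:20 AM–7:53 PM = 11 h 33 min − 15 min = 11 h 18 min → rounds to 11 h 30 min
Wed: 5:56 AM–4:47 PM = 10 h 51 min → rounds to 11 h 0 min
Total credited: 22 h 30 min.

22.50 hours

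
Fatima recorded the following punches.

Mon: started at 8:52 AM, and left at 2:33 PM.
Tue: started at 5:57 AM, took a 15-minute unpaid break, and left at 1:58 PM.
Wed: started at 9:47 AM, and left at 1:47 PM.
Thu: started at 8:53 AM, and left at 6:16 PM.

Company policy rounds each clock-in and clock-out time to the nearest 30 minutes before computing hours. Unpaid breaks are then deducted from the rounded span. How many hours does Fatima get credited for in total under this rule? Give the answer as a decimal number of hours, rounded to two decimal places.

26.75 hours

Mon: in 8:52 AM→9:00 AM, out 2:33 PM→2:30 PM; 5 h 30 min
Tue: in 5:57 AM→6:00 AM, out 1:58 PM→2:00 PM; 8 h 0 min − 15 min = 7 h 45 min
Wed: in 9:47 AM→10:00 AM, out 1:47 PM→2:00 PM; 4 h 0 min
Thu: in 8:53 AM→9:00 AM, out 6:16 PM→6:30 PM; 9 h 30 min
Total credited: 26 h 45 min.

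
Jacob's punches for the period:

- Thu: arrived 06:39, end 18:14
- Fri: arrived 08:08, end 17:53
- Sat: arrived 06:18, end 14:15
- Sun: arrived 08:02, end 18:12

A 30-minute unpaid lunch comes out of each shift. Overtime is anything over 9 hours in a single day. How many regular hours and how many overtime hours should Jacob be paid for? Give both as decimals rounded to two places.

Regular 34.45 hours, overtime 3.00 hours

Thu: 06:39–18:14 = 11 h 35 min; less 30 min break → 11 h 5 min
Fri: 08:08–17:53 = 9 h 45 min; less 30 min break → 9 h 15 min
Sat: 06:18–14:15 = 7 h 57 min; less 30 min break → 7 h 27 min
Sun: 08:02–18:12 = 10 h 10 min; less 30 min break → 9 h 40 min
Thu reg 9 h 0 min / OT 2 h 5 min; Fri reg 9 h 0 min / OT 0 h 15 min; Sat reg 7 h 27 min / OT 0 h 0 min; Sun reg 9 h 0 min / OT 0 h 40 min.
Totals: regular 34 h 27 min, overtime 3 h 0 min.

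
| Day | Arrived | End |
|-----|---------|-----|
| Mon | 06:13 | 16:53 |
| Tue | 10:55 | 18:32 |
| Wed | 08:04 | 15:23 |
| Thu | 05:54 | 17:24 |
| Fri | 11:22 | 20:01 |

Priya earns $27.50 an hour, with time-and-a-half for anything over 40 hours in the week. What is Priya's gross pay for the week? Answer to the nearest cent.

Mon: 06:13–16:53 = 10 h 40 min
Tue: 10:55–18:32 = 7 h 37 min
Wed: 08:04–15:23 = 7 h 19 min
Thu: 05:54–17:24 = 11 h 30 min
Fri: 11:22–20:01 = 8 h 39 min
Total worked: 45 h 45 min = 2745 min.
Regular 40 h 0 min = 2400 min at $27.50/h; overtime 5 h 45 min = 345 min at $41.25/h.
Pay = (2400 × $27.50 + 345 × $41.25) ÷ 60 = $1337.19.

$1337.19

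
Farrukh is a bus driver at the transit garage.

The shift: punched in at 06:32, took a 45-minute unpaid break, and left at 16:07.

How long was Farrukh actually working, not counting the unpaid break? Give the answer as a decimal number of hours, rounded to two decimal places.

The shift: 06:32–16:07 = 9 h 35 min; less 45 min break → 8 h 50 min

8.83 hours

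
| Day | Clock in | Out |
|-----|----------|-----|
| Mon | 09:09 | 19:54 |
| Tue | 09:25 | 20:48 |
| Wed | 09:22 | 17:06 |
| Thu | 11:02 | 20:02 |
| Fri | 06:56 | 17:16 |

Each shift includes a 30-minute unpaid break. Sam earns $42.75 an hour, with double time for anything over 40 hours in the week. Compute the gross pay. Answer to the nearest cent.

Mon: 09:09–19:54 = 10 h 45 min; less 30 min break → 10 h 15 min
Tue: 09:25–20:48 = 11 h 23 min; less 30 min break → 10 h 53 min
Wed: 09:22–17:06 = 7 h 44 min; less 30 min break → 7 h 14 min
Thu: 11:02–20:02 = 9 h 0 min; less 30 min break → 8 h 30 min
Fri: 06:56–17:16 = 10 h 20 min; less 30 min break → 9 h 50 min
Total worked: 46 h 42 min = 2802 min.
Regular 40 h 0 min = 2400 min at $42.75/h; overtime 6 h 42 min = 402 min at $85.50/h.
Pay = (2400 × $42.75 + 402 × $85.50) ÷ 60 = $2282.85.

$2282.85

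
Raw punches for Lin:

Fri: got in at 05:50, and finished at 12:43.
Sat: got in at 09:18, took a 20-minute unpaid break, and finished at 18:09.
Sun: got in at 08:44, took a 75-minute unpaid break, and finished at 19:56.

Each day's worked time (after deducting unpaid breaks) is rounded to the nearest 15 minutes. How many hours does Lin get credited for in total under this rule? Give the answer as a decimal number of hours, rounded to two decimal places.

Fri: 05:50–12:43 = 6 h 53 min → rounds to 7 h 0 min
Sat: 09:18–18:09 = 8 h 51 min − 20 min = 8 h 31 min → rounds to 8 h 30 min
Sun: 08:44–19:56 = 11 h 12 min − 75 min = 9 h 57 min → rounds to 10 h 0 min
Total credited: 25 h 30 min.

25.50 hours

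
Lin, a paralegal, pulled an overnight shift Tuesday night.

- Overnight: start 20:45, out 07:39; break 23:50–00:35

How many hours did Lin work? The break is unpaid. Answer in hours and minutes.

Overnight: 20:45 → midnight = 3 h 15 min; midnight → 07:39 = 7 h 39 min; span 10 h 54 min; less 45 min break → 10 h 9 min

10 h 9 min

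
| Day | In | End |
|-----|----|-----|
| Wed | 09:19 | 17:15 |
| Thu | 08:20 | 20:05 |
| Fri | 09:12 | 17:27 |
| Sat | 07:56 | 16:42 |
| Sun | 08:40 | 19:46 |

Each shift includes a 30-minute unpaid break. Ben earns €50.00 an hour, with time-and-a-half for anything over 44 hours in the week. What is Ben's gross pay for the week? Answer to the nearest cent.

€2297.50

Wed: 09:19–17:15 = 7 h 56 min; less 30 min break → 7 h 26 min
Thu: 08:20–20:05 = 11 h 45 min; less 30 min break → 11 h 15 min
Fri: 09:12–17:27 = 8 h 15 min; less 30 min break → 7 h 45 min
Sat: 07:56–16:42 = 8 h 46 min; less 30 min break → 8 h 16 min
Sun: 08:40–19:46 = 11 h 6 min; less 30 min break → 10 h 36 min
Total worked: 45 h 18 min = 2718 min.
Regular 44 h 0 min = 2640 min at €50.00/h; overtime 1 h 18 min = 78 min at €75.00/h.
Pay = (2640 × €50.00 + 78 × €75.00) ÷ 60 = €2297.50.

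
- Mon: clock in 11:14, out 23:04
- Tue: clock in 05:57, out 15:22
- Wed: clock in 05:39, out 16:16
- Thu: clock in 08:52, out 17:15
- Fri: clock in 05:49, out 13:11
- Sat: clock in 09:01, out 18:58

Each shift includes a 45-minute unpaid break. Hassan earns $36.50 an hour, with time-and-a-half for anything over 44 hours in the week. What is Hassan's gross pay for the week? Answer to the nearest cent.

$2102.40

Mon: 11:14–23:04 = 11 h 50 min; less 45 min break → 11 h 5 min
Tue: 05:57–15:22 = 9 h 25 min; less 45 min break → 8 h 40 min
Wed: 05:39–16:16 = 10 h 37 min; less 45 min break → 9 h 52 min
Thu: 08:52–17:15 = 8 h 23 min; less 45 min break → 7 h 38 min
Fri: 05:49–13:11 = 7 h 22 min; less 45 min break → 6 h 37 min
Sat: 09:01–18:58 = 9 h 57 min; less 45 min break → 9 h 12 min
Total worked: 53 h 4 min = 3184 min.
Regular 44 h 0 min = 2640 min at $36.50/h; overtime 9 h 4 min = 544 min at $54.75/h.
Pay = (2640 × $36.50 + 544 × $54.75) ÷ 60 = $2102.40.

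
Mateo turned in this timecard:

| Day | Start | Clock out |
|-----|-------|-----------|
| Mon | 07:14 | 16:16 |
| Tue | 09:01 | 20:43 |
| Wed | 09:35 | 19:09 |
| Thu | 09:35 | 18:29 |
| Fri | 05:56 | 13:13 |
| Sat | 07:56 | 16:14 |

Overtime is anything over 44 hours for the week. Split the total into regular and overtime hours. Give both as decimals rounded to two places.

Regular 44.00 hours, overtime 10.78 hours

Mon: 07:14–16:16 = 9 h 2 min
Tue: 09:01–20:43 = 11 h 42 min
Wed: 09:35–19:09 = 9 h 34 min
Thu: 09:35–18:29 = 8 h 54 min
Fri: 05:56–13:13 = 7 h 17 min
Sat: 07:56–16:14 = 8 h 18 min
Total worked: 54 h 47 min = 54.78 h.
Threshold 44 h → overtime 10 h 47 min, regular 44 h 0 min.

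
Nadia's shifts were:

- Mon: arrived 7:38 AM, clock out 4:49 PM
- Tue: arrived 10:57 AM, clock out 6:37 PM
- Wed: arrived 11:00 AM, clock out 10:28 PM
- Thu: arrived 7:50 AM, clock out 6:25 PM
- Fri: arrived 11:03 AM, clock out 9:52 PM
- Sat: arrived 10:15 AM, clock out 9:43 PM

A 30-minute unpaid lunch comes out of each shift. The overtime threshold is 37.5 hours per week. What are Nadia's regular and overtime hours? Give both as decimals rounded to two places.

Mon: 7:38 AM–4:49 PM = 9 h 11 min; less 30 min break → 8 h 41 min
Tue: 10:57 AM–6:37 PM = 7 h 40 min; less 30 min break → 7 h 10 min
Wed: 11:00 AM–10:28 PM = 11 h 28 min; less 30 min break → 10 h 58 min
Thu: 7:50 AM–6:25 PM = 10 h 35 min; less 30 min break → 10 h 5 min
Fri: 11:03 AM–9:52 PM = 10 h 49 min; less 30 min break → 10 h 19 min
Sat: 10:15 AM–9:43 PM = 11 h 28 min; less 30 min break → 10 h 58 min
Total worked: 58 h 11 min = 58.18 h.
Threshold 37.5 h → overtime 20 h 41 min, regular 37 h 30 min.

Regular 37.50 hours, overtime 20.68 hours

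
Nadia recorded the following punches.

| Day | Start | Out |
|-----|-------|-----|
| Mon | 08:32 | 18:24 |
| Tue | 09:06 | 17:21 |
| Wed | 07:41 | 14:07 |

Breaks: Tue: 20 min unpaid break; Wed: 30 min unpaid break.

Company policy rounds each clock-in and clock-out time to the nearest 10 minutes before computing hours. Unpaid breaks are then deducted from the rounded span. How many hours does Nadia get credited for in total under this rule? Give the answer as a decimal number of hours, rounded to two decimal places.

23.67 hours

Mon: in 08:32→08:30, out 18:24→18:20; 9 h 50 min
Tue: in 09:06→09:10, out 17:21→17:20; 8 h 10 min − 20 min = 7 h 50 min
Wed: in 07:41→07:40, out 14:07→14:10; 6 h 30 min − 30 min = 6 h 0 min
Total credited: 23 h 40 min.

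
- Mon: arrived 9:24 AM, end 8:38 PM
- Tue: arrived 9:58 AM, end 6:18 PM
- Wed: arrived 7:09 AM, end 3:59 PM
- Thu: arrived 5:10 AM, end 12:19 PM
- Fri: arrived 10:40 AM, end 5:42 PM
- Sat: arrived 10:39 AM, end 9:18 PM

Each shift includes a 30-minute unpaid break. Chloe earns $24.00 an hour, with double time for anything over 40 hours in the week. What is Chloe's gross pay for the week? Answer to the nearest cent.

$1451.20

Mon: 9:24 AM–8:38 PM = 11 h 14 min; less 30 min break → 10 h 44 min
Tue: 9:58 AM–6:18 PM = 8 h 20 min; less 30 min break → 7 h 50 min
Wed: 7:09 AM–3:59 PM = 8 h 50 min; less 30 min break → 8 h 20 min
Thu: 5:10 AM–12:19 PM = 7 h 9 min; less 30 min break → 6 h 39 min
Fri: 10:40 AM–5:42 PM = 7 h 2 min; less 30 min break → 6 h 32 min
Sat: 10:39 AM–9:18 PM = 10 h 39 min; less 30 min break → 10 h 9 min
Total worked: 50 h 14 min = 3014 min.
Regular 40 h 0 min = 2400 min at $24.00/h; overtime 10 h 14 min = 614 min at $48.00/h.
Pay = (2400 × $24.00 + 614 × $48.00) ÷ 60 = $1451.20.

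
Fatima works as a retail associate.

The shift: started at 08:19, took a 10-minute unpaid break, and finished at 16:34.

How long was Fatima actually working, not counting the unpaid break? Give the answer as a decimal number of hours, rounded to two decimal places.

8.08 hours

The shift: 08:19–16:34 = 8 h 15 min; less 10 min break → 8 h 5 min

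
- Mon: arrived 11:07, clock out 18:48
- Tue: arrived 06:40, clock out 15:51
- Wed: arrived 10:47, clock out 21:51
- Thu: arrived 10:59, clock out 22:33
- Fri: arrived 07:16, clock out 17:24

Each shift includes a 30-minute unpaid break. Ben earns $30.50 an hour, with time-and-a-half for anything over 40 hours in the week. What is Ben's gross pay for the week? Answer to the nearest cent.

Mon: 11:07–18:48 = 7 h 41 min; less 30 min break → 7 h 11 min
Tue: 06:40–15:51 = 9 h 11 min; less 30 min break → 8 h 41 min
Wed: 10:47–21:51 = 11 h 4 min; less 30 min break → 10 h 34 min
Thu: 10:59–22:33 = 11 h 34 min; less 30 min break → 11 h 4 min
Fri: 07:16–17:24 = 10 h 8 min; less 30 min break → 9 h 38 min
Total worked: 47 h 8 min = 2828 min.
Regular 40 h 0 min = 2400 min at $30.50/h; overtime 7 h 8 min = 428 min at $45.75/h.
Pay = (2400 × $30.50 + 428 × $45.75) ÷ 60 = $1546.35.

$1546.35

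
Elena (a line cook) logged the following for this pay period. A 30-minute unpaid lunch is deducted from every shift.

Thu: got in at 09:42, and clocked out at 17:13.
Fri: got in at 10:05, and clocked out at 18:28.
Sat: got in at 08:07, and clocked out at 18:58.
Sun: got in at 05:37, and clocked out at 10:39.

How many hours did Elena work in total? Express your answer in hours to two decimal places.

Thu: 09:42–17:13 = 7 h 31 min; less 30 min break → 7 h 1 min
Fri: 10:05–18:28 = 8 h 23 min; less 30 min break → 7 h 53 min
Sat: 08:07–18:58 = 10 h 51 min; less 30 min break → 10 h 21 min
Sun: 05:37–10:39 = 5 h 2 min; less 30 min break → 4 h 32 min
Total: 7 h 1 min + 7 h 53 min + 10 h 21 min + 4 h 32 min = 29 h 47 min.

29.78 hours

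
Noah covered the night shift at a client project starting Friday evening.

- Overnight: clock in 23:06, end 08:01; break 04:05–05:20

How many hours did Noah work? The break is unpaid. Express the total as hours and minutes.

Overnight: 23:06 → midnight = 0 h 54 min; midnight → 08:01 = 8 h 1 min; span 8 h 55 min; less 75 min break → 7 h 40 min

7 h 40 min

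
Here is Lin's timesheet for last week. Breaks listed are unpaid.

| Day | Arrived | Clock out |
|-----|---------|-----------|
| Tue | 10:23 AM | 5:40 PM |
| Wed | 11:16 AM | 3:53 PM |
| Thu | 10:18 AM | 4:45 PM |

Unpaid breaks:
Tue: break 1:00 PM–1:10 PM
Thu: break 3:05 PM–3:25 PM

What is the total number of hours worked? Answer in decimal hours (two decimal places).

17.85 hours

Tue: 10:23 AM–5:40 PM = 7 h 17 min; less 10 min break → 7 h 7 min
Wed: 11:16 AM–3:53 PM = 4 h 37 min
Thu: 10:18 AM–4:45 PM = 6 h 27 min; less 20 min break → 6 h 7 min
Total: 7 h 7 min + 4 h 37 min + 6 h 7 min = 17 h 51 min.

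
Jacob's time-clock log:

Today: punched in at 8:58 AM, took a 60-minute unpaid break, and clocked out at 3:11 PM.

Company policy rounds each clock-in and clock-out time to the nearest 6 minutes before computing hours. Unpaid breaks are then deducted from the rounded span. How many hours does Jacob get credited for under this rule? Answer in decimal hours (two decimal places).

5.20 hours

Today: in 8:58 AM→9:00 AM, out 3:11 PM→3:12 PM; 6 h 12 min − 60 min = 5 h 12 min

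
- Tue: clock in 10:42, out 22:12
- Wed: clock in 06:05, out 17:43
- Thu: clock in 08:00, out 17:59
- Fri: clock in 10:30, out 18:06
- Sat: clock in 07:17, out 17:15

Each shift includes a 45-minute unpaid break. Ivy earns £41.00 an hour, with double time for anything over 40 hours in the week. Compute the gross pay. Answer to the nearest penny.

Tue: 10:42–22:12 = 11 h 30 min; less 45 min break → 10 h 45 min
Wed: 06:05–17:43 = 11 h 38 min; less 45 min break → 10 h 53 min
Thu: 08:00–17:59 = 9 h 59 min; less 45 min break → 9 h 14 min
Fri: 10:30–18:06 = 7 h 36 min; less 45 min break → 6 h 51 min
Sat: 07:17–17:15 = 9 h 58 min; less 45 min break → 9 h 13 min
Total worked: 46 h 56 min = 2816 min.
Regular 40 h 0 min = 2400 min at £41.00/h; overtime 6 h 56 min = 416 min at £82.00/h.
Pay = (2400 × £41.00 + 416 × £82.00) ÷ 60 = £2208.53.

£2208.53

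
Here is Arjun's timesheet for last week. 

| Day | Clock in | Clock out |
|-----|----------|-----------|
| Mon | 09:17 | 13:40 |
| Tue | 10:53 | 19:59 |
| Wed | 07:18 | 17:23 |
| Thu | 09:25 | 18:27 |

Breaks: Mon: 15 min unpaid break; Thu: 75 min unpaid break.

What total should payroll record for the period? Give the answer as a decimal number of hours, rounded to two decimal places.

31.10 hours

Mon: 09:17–13:40 = 4 h 23 min; less 15 min break → 4 h 8 min
Tue: 10:53–19:59 = 9 h 6 min
Wed: 07:18–17:23 = 10 h 5 min
Thu: 09:25–18:27 = 9 h 2 min; less 75 min break → 7 h 47 min
Total: 4 h 8 min + 9 h 6 min + 10 h 5 min + 7 h 47 min = 31 h 6 min.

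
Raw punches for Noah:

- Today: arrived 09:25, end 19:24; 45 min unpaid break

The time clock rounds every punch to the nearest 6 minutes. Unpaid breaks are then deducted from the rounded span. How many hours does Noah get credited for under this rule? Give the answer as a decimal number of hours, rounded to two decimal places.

Today: in 09:25→09:24, out 19:24→19:24; 10 h 0 min − 45 min = 9 h 15 min

9.25 hours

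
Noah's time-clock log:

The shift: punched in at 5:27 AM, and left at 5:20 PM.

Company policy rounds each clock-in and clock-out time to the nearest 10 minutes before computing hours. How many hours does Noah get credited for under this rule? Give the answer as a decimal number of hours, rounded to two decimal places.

The shift: in 5:27 AM→5:30 AM, out 5:20 PM→5:20 PM; 11 h 50 min

11.83 hours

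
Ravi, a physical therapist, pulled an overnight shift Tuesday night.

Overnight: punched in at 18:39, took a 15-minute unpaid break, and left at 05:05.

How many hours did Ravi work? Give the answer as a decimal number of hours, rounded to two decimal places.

Overnight: 18:39 → midnight = 5 h 21 min; midnight → 05:05 = 5 h 5 min; span 10 h 26 min; less 15 min break → 10 h 11 min

10.18 hours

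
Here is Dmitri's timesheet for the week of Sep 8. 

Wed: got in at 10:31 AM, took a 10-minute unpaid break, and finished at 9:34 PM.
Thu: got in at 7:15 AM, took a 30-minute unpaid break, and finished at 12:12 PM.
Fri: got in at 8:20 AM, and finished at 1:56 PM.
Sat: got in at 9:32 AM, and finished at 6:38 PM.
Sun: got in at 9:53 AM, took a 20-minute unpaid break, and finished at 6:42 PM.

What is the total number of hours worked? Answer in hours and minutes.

Wed: 10:31 AM–9:34 PM = 11 h 3 min; less 10 min break → 10 h 53 min
Thu: 7:15 AM–12:12 PM = 4 h 57 min; less 30 min break → 4 h 27 min
Fri: 8:20 AM–1:56 PM = 5 h 36 min
Sat: 9:32 AM–6:38 PM = 9 h 6 min
Sun: 9:53 AM–6:42 PM = 8 h 49 min; less 20 min break → 8 h 29 min
Total: 10 h 53 min + 4 h 27 min + 5 h 36 min + 9 h 6 min + 8 h 29 min = 38 h 31 min.

38 h 31 min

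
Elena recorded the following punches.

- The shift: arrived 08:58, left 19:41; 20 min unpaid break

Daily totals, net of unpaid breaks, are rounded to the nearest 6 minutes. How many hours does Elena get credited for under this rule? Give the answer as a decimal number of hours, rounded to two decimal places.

10.40 hours

The shift: 08:58–19:41 = 10 h 43 min − 20 min = 10 h 23 min → rounds to 10 h 24 min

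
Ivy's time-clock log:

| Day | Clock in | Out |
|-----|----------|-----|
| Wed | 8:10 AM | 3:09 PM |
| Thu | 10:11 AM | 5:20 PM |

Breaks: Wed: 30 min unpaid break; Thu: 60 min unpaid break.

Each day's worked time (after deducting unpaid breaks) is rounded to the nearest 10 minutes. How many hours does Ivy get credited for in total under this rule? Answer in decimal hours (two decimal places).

Wed: 8:10 AM–3:09 PM = 6 h 59 min − 30 min = 6 h 29 min → rounds to 6 h 30 min
Thu: 10:11 AM–5:20 PM = 7 h 9 min − 60 min = 6 h 9 min → rounds to 6 h 10 min
Total credited: 12 h 40 min.

12.67 hours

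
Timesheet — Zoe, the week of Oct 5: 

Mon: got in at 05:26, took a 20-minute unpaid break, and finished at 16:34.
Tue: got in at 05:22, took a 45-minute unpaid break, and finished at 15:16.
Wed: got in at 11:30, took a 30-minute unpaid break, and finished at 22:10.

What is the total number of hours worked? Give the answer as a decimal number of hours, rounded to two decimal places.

30.12 hours

Mon: 05:26–16:34 = 11 h 8 min; less 20 min break → 10 h 48 min
Tue: 05:22–15:16 = 9 h 54 min; less 45 min break → 9 h 9 min
Wed: 11:30–22:10 = 10 h 40 min; less 30 min break → 10 h 10 min
Total: 10 h 48 min + 9 h 9 min + 10 h 10 min = 30 h 7 min.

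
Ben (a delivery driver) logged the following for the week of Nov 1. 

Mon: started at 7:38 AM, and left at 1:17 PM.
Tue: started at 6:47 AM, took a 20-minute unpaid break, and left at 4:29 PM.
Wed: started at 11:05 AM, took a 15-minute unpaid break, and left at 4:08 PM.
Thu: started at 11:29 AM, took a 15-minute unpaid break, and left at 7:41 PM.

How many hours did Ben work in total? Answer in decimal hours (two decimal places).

Mon: 7:38 AM–1:17 PM = 5 h 39 min
Tue: 6:47 AM–4:29 PM = 9 h 42 min; less 20 min break → 9 h 22 min
Wed: 11:05 AM–4:08 PM = 5 h 3 min; less 15 min break → 4 h 48 min
Thu: 11:29 AM–7:41 PM = 8 h 12 min; less 15 min break → 7 h 57 min
Total: 5 h 39 min + 9 h 22 min + 4 h 48 min + 7 h 57 min = 27 h 46 min.

27.77 hours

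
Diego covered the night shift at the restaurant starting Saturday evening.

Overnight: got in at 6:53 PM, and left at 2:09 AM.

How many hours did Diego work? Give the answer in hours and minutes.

Overnight: 6:53 PM → midnight = 5 h 7 min; midnight → 2:09 AM = 2 h 9 min; span 7 h 16 min

7 h 16 min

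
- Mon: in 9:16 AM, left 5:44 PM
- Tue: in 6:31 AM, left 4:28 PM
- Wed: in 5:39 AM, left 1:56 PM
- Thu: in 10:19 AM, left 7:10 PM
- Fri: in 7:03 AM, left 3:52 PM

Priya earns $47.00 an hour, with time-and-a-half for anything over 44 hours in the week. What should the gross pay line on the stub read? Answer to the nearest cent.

$2093.85

Mon: 9:16 AM–5:44 PM = 8 h 28 min
Tue: 6:31 AM–4:28 PM = 9 h 57 min
Wed: 5:39 AM–1:56 PM = 8 h 17 min
Thu: 10:19 AM–7:10 PM = 8 h 51 min
Fri: 7:03 AM–3:52 PM = 8 h 49 min
Total worked: 44 h 22 min = 2662 min.
Regular 44 h 0 min = 2640 min at $47.00/h; overtime 0 h 22 min = 22 min at $70.50/h.
Pay = (2640 × $47.00 + 22 × $70.50) ÷ 60 = $2093.85.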